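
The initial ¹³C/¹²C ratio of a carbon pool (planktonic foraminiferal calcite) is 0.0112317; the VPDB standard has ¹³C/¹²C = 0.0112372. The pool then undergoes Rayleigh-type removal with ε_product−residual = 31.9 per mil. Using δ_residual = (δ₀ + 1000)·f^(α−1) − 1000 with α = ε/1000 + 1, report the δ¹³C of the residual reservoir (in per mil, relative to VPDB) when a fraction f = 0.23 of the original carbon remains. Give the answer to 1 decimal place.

-46.3 per mil

δ₀ = (0.0112317/0.0112372 − 1)×1000 = (0.999511 − 1)×1000 = -0.489 per mil
α − 1 = ε/1000 = 0.0319
f^(α−1) = 0.23^(0.0319) = 0.954199
δ_res = (-0.489 + 1000) × 0.954199 − 1000 = 953.732 − 1000 = -46.27 per mil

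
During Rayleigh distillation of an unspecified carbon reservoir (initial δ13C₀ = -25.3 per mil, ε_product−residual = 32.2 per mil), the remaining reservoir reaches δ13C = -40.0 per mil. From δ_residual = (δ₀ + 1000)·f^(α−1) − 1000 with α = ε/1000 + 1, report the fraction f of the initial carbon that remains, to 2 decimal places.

α − 1 = ε/1000 = 0.0322
(δ_res + 1000)/(δ₀ + 1000) = (-40.0 + 1000)/(-25.3 + 1000) = 960.0/974.7 = 0.984918
f = 0.984918^(1/0.0322) = exp(ln(0.984918)/0.0322) = exp(-0.01520/0.0322)
f = exp(-0.4719) = 0.6238

0.62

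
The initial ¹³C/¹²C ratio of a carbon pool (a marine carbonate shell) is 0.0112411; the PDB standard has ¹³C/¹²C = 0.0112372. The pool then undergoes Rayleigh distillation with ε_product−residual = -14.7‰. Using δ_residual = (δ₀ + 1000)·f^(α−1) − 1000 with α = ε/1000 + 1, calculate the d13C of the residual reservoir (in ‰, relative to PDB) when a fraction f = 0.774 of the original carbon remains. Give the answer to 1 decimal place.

4.1‰

δ₀ = (0.0112411/0.0112372 − 1)×1000 = (1.000347 − 1)×1000 = 0.347‰
α − 1 = ε/1000 = -0.0147
f^(α−1) = 0.774^(-0.0147) = 1.003773
δ_res = (0.347 + 1000) × 1.003773 − 1000 = 1004.121 − 1000 = 4.12‰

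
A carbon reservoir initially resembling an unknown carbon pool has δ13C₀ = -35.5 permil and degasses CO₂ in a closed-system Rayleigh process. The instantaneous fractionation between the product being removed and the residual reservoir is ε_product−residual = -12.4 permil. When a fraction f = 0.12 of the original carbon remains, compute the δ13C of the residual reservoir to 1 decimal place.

Rayleigh residual: δ_res = (δ₀ + 1000)·f^(α−1) − 1000
α = ε/1000 + 1 = 0.98760, so α − 1 = -0.01240
f^(α−1) = 0.12^(-0.01240) = 1.026640
δ_res = (-35.5 + 1000) × 1.026640 − 1000 = 990.194 − 1000 = -9.81 permil

-9.8 permil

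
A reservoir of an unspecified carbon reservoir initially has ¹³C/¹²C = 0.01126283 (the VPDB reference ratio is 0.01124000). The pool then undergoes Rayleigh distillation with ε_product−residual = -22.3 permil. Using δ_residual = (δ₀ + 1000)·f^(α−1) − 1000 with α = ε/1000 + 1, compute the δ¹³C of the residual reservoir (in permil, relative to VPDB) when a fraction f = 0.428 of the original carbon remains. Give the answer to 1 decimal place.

21.2 permil

δ₀ = (0.01126283/0.01124000 − 1)×1000 = (1.002031 − 1)×1000 = 2.031 permil
α − 1 = ε/1000 = -0.0223
f^(α−1) = 0.428^(-0.0223) = 1.019105
δ_res = (2.031 + 1000) × 1.019105 − 1000 = 1021.175 − 1000 = 21.17 permil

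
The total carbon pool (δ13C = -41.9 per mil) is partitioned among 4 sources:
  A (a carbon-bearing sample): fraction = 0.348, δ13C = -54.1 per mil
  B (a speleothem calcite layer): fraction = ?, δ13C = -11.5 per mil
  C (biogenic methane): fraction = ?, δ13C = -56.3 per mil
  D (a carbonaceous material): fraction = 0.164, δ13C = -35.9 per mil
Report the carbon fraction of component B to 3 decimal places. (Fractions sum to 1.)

0.230

Let f_B and f_C be the unknown fractions; fractions sum to 1 so f_B + f_C = 0.488.
Mass balance: Σ fᵢ·δᵢ = δ_bulk ⇒ f_B·(-11.5) + f_C·(-56.3) = -41.9 − (-24.714) = -17.186
Substitute f_C = 0.488 − f_B:
f_B·(-11.5 − -56.3) = -17.186 − 0.488×(-56.3) = 10.289
f_B = 10.289 / 44.8 = 0.2297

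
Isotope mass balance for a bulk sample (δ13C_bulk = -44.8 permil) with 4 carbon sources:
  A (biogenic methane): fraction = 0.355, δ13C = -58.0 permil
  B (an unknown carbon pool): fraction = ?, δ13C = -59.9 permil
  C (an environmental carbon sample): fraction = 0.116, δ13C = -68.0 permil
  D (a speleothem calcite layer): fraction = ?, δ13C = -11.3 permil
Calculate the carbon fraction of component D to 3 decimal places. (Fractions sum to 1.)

Let f_D and f_B be the unknown fractions; fractions sum to 1 so f_D + f_B = 0.529.
Mass balance: Σ fᵢ·δᵢ = δ_bulk ⇒ f_D·(-11.3) + f_B·(-59.9) = -44.8 − (-28.478) = -16.322
Substitute f_B = 0.529 − f_D:
f_D·(-11.3 − -59.9) = -16.322 − 0.529×(-59.9) = 15.365
f_D = 15.365 / 48.6 = 0.3162

0.316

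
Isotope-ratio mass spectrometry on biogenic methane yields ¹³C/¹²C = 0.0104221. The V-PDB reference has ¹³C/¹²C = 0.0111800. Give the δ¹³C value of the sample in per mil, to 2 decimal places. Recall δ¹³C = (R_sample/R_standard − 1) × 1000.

δ¹³C = (R_sample / R_standard − 1) × 1000
R_sample / R_standard = 0.0104221 / 0.0111800 = 0.932209
δ¹³C = (0.932209 − 1) × 1000 = -67.791 per mil

-67.79 per mil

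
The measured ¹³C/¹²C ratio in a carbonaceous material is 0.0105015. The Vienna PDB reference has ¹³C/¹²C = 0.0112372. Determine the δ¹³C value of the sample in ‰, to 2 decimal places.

δ¹³C = (R_sample / R_standard − 1) × 1000
R_sample / R_standard = 0.0105015 / 0.0112372 = 0.934530
δ¹³C = (0.934530 − 1) × 1000 = -65.470‰

-65.47‰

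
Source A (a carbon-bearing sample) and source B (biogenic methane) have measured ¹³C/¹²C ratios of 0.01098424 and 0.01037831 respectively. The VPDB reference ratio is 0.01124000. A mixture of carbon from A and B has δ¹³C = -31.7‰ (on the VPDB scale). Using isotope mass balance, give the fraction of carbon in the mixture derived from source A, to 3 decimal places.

δ_A = (0.01098424/0.01124000 − 1)×1000 = (0.977246 − 1)×1000 = -22.754‰
δ_B = (0.01037831/0.01124000 − 1)×1000 = (0.923337 − 1)×1000 = -76.663‰
f_A = (δ_mix − δ_B)/(δ_A − δ_B) = (-31.7 − (-76.663))/(-22.754 − (-76.663))
f_A = 44.963 / 53.908 = 0.8341

0.834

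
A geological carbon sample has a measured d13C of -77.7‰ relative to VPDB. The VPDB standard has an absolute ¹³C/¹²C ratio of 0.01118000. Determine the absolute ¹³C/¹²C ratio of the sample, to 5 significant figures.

R_sample = R_standard × (d13C/1000 + 1)
R_sample = 0.01118000 × (-77.7/1000 + 1) = 0.01118000 × 0.922300
R_sample = 0.0103113

0.010311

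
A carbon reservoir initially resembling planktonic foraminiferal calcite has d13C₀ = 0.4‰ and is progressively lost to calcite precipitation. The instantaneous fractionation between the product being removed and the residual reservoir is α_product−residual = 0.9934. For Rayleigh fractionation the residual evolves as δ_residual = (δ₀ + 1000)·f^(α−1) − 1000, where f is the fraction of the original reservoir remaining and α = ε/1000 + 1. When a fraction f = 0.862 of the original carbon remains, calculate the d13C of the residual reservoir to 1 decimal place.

Rayleigh residual: δ_res = (δ₀ + 1000)·f^(α−1) − 1000
α − 1 = -0.00660
f^(α−1) = 0.862^(-0.00660) = 1.000981
δ_res = (0.4 + 1000) × 1.000981 − 1000 = 1001.381 − 1000 = 1.38‰

1.4‰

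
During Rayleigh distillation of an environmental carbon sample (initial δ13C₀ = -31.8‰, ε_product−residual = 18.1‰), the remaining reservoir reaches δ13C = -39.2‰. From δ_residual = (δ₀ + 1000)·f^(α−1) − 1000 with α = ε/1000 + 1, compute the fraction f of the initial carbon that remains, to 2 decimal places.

0.65

α − 1 = ε/1000 = 0.0181
(δ_res + 1000)/(δ₀ + 1000) = (-39.2 + 1000)/(-31.8 + 1000) = 960.8/968.2 = 0.992357
f = 0.992357^(1/0.0181) = exp(ln(0.992357)/0.0181) = exp(-0.00767/0.0181)
f = exp(-0.4239) = 0.6545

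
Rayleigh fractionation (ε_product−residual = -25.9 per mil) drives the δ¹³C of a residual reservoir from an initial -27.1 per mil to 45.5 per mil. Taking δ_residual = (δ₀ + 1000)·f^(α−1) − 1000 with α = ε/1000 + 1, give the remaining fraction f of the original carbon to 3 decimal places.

0.062

α − 1 = ε/1000 = -0.0259
(δ_res + 1000)/(δ₀ + 1000) = (45.5 + 1000)/(-27.1 + 1000) = 1045.5/972.9 = 1.074622
f = 1.074622^(1/-0.0259) = exp(ln(1.074622)/-0.0259) = exp(0.07197/-0.0259)
f = exp(-2.7787) = 0.0621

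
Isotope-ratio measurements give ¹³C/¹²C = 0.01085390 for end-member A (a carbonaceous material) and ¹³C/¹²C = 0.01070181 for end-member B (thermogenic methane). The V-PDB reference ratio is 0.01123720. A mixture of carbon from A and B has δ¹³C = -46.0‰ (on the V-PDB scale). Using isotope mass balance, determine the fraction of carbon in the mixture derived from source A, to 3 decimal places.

δ_A = (0.01085390/0.01123720 − 1)×1000 = (0.965890 − 1)×1000 = -34.110‰
δ_B = (0.01070181/0.01123720 − 1)×1000 = (0.952356 − 1)×1000 = -47.644‰
f_A = (δ_mix − δ_B)/(δ_A − δ_B) = (-46.0 − (-47.644))/(-34.110 − (-47.644))
f_A = 1.644 / 13.535 = 0.1215

0.121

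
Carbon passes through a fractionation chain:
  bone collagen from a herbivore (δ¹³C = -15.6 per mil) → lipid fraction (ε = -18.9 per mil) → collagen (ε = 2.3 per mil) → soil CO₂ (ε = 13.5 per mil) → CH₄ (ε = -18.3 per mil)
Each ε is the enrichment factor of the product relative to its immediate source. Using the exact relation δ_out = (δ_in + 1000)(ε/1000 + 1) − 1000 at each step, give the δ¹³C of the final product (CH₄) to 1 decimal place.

-36.9 per mil

step 1: δ = (-15.60 + 1000)·(-18.9/1000 + 1) − 1000 = -34.21 per mil
step 2: δ = (-34.21 + 1000)·(2.3/1000 + 1) − 1000 = -31.98 per mil
step 3: δ = (-31.98 + 1000)·(13.5/1000 + 1) − 1000 = -18.92 per mil
step 4: δ = (-18.92 + 1000)·(-18.3/1000 + 1) − 1000 = -36.87 per mil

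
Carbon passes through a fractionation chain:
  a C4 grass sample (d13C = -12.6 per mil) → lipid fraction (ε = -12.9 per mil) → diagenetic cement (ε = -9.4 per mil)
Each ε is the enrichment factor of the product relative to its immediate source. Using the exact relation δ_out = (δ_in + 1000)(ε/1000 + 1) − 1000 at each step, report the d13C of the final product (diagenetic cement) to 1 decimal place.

step 1: δ = (-12.60 + 1000)·(-12.9/1000 + 1) − 1000 = -25.34 per mil
step 2: δ = (-25.34 + 1000)·(-9.4/1000 + 1) − 1000 = -34.50 per mil

-34.5 per mil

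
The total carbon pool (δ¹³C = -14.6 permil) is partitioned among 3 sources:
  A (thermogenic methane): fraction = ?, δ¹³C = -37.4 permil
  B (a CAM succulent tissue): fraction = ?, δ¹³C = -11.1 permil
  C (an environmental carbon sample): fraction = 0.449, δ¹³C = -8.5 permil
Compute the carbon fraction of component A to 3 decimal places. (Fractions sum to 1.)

0.177

Let f_A and f_B be the unknown fractions; fractions sum to 1 so f_A + f_B = 0.551.
Mass balance: Σ fᵢ·δᵢ = δ_bulk ⇒ f_A·(-37.4) + f_B·(-11.1) = -14.6 − (-3.817) = -10.784
Substitute f_B = 0.551 − f_A:
f_A·(-37.4 − -11.1) = -10.784 − 0.551×(-11.1) = -4.667
f_A = -4.667 / -26.3 = 0.1775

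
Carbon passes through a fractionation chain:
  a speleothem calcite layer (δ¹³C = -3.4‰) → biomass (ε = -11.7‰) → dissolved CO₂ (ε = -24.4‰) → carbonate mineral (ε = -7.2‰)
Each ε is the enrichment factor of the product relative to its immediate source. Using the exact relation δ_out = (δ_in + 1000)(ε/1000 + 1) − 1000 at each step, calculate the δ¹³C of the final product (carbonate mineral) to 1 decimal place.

-46.0‰

step 1: δ = (-3.40 + 1000)·(-11.7/1000 + 1) − 1000 = -15.06‰
step 2: δ = (-15.06 + 1000)·(-24.4/1000 + 1) − 1000 = -39.09‰
step 3: δ = (-39.09 + 1000)·(-7.2/1000 + 1) − 1000 = -46.01‰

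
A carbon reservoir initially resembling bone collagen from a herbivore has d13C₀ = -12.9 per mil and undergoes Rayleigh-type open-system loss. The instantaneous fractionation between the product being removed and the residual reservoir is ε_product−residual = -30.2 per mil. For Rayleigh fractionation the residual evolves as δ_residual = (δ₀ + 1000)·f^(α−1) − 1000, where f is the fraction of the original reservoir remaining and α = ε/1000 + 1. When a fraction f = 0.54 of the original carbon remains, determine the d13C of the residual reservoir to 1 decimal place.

5.6 per mil

Rayleigh residual: δ_res = (δ₀ + 1000)·f^(α−1) − 1000
α = ε/1000 + 1 = 0.96980, so α − 1 = -0.03020
f^(α−1) = 0.54^(-0.03020) = 1.018783
δ_res = (-12.9 + 1000) × 1.018783 − 1000 = 1005.641 − 1000 = 5.64 per mil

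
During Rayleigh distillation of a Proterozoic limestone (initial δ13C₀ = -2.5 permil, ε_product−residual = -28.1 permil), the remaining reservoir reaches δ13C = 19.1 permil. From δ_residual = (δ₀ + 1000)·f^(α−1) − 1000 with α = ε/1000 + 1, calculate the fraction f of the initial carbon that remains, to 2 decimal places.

α − 1 = ε/1000 = -0.0281
(δ_res + 1000)/(δ₀ + 1000) = (19.1 + 1000)/(-2.5 + 1000) = 1019.1/997.5 = 1.021654
f = 1.021654^(1/-0.0281) = exp(ln(1.021654)/-0.0281) = exp(0.02142/-0.0281)
f = exp(-0.7624) = 0.4666

0.47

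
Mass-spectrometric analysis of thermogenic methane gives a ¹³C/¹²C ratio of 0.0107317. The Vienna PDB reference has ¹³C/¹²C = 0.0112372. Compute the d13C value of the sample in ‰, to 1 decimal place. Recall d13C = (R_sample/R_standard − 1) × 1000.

d13C = (R_sample / R_standard − 1) × 1000
R_sample / R_standard = 0.0107317 / 0.0112372 = 0.955015
d13C = (0.955015 − 1) × 1000 = -44.98‰

-45.0‰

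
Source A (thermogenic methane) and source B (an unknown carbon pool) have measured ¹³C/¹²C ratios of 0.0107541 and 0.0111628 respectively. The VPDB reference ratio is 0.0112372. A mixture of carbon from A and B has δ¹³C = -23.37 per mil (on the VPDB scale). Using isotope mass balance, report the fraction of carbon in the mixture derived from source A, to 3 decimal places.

0.461

δ_A = (0.0107541/0.0112372 − 1)×1000 = (0.957009 − 1)×1000 = -42.991 per mil
δ_B = (0.0111628/0.0112372 − 1)×1000 = (0.993379 − 1)×1000 = -6.621 per mil
f_A = (δ_mix − δ_B)/(δ_A − δ_B) = (-23.37 − (-6.621))/(-42.991 − (-6.621))
f_A = -16.749 / -36.370 = 0.4605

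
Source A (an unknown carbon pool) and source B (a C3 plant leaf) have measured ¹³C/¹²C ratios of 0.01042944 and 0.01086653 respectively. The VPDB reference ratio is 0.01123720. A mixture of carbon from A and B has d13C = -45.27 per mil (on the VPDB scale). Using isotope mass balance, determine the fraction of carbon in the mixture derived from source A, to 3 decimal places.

0.316

δ_A = (0.01042944/0.01123720 − 1)×1000 = (0.928117 − 1)×1000 = -71.883 per mil
δ_B = (0.01086653/0.01123720 − 1)×1000 = (0.967014 − 1)×1000 = -32.986 per mil
f_A = (δ_mix − δ_B)/(δ_A − δ_B) = (-45.27 − (-32.986))/(-71.883 − (-32.986))
f_A = -12.284 / -38.897 = 0.3158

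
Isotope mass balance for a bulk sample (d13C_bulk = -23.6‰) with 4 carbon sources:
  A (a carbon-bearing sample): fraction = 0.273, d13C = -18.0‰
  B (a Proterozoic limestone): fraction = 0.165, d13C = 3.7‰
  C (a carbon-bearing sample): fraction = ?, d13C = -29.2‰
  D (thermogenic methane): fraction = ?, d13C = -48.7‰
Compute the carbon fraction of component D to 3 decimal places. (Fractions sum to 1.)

Let f_D and f_C be the unknown fractions; fractions sum to 1 so f_D + f_C = 0.562.
Mass balance: Σ fᵢ·δᵢ = δ_bulk ⇒ f_D·(-48.7) + f_C·(-29.2) = -23.6 − (-4.304) = -19.297
Substitute f_C = 0.562 − f_D:
f_D·(-48.7 − -29.2) = -19.297 − 0.562×(-29.2) = -2.886
f_D = -2.886 / -19.5 = 0.1480

0.148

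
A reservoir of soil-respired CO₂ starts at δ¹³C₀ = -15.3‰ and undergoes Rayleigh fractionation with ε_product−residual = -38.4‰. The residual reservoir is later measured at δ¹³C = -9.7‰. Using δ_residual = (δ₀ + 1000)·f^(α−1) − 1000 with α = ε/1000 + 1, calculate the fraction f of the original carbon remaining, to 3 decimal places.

0.863

α − 1 = ε/1000 = -0.0384
(δ_res + 1000)/(δ₀ + 1000) = (-9.7 + 1000)/(-15.3 + 1000) = 990.3/984.7 = 1.005687
f = 1.005687^(1/-0.0384) = exp(ln(1.005687)/-0.0384) = exp(0.00567/-0.0384)
f = exp(-0.1477) = 0.8627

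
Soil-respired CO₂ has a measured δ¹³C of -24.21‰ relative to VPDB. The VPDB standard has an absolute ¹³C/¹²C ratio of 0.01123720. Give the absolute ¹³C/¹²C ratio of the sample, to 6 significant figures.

0.0109651

R_sample = R_standard × (δ¹³C/1000 + 1)
R_sample = 0.01123720 × (-24.21/1000 + 1) = 0.01123720 × 0.975790
R_sample = 0.0109651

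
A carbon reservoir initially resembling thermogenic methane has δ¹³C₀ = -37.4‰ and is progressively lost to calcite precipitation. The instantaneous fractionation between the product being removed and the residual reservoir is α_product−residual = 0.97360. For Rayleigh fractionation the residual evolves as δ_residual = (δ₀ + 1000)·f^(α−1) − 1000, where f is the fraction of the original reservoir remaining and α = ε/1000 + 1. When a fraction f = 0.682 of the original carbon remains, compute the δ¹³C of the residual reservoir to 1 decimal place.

Rayleigh residual: δ_res = (δ₀ + 1000)·f^(α−1) − 1000
α − 1 = -0.02640
f^(α−1) = 0.682^(-0.02640) = 1.010155
δ_res = (-37.4 + 1000) × 1.010155 − 1000 = 972.375 − 1000 = -27.62‰

-27.6‰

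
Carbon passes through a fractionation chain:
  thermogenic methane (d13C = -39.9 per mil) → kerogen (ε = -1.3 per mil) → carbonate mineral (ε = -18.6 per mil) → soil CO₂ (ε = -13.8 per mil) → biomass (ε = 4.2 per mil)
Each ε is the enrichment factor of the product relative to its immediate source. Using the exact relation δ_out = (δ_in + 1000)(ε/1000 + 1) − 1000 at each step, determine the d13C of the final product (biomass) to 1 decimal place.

step 1: δ = (-39.90 + 1000)·(-1.3/1000 + 1) − 1000 = -41.15 per mil
step 2: δ = (-41.15 + 1000)·(-18.6/1000 + 1) − 1000 = -58.98 per mil
step 3: δ = (-58.98 + 1000)·(-13.8/1000 + 1) − 1000 = -71.97 per mil
step 4: δ = (-71.97 + 1000)·(4.2/1000 + 1) − 1000 = -68.07 per mil

-68.1 per mil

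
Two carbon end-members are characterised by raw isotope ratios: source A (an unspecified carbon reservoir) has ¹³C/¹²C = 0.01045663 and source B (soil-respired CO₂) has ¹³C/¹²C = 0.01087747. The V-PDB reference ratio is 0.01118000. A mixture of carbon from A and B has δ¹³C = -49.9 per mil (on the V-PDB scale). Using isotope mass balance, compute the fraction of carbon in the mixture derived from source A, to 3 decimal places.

0.607

δ_A = (0.01045663/0.01118000 − 1)×1000 = (0.935298 − 1)×1000 = -64.702 per mil
δ_B = (0.01087747/0.01118000 − 1)×1000 = (0.972940 − 1)×1000 = -27.060 per mil
f_A = (δ_mix − δ_B)/(δ_A − δ_B) = (-49.9 − (-27.060))/(-64.702 − (-27.060))
f_A = -22.840 / -37.642 = 0.6068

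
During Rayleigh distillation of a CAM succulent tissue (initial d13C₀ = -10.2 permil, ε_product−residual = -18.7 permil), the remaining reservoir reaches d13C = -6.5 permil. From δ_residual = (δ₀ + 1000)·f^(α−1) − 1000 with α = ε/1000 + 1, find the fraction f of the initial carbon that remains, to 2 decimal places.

α − 1 = ε/1000 = -0.0187
(δ_res + 1000)/(δ₀ + 1000) = (-6.5 + 1000)/(-10.2 + 1000) = 993.5/989.8 = 1.003738
f = 1.003738^(1/-0.0187) = exp(ln(1.003738)/-0.0187) = exp(0.00373/-0.0187)
f = exp(-0.1995) = 0.8191

0.82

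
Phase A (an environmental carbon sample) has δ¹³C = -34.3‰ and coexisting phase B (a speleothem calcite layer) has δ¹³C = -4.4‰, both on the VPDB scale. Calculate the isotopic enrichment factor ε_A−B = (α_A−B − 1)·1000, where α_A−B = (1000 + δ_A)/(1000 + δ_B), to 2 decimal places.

-30.03‰

α_A−B = (1000 + -34.3) / (1000 + -4.4) = 965.7 / 995.6 = 0.969968
ε_A−B = (0.969968 − 1) × 1000 = -30.032‰
(The approximation ε ≈ δ_A − δ_B would give -29.9‰.)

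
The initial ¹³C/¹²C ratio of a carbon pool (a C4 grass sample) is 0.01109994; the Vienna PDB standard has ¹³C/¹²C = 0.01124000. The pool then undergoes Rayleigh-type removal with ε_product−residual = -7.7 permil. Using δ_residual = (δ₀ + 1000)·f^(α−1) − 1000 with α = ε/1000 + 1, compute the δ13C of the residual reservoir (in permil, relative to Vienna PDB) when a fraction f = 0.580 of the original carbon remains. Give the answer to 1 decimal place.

-8.3 permil

δ₀ = (0.01109994/0.01124000 − 1)×1000 = (0.987539 − 1)×1000 = -12.461 permil
α − 1 = ε/1000 = -0.0077
f^(α−1) = 0.580^(-0.0077) = 1.004203
δ_res = (-12.461 + 1000) × 1.004203 − 1000 = 991.690 − 1000 = -8.31 permil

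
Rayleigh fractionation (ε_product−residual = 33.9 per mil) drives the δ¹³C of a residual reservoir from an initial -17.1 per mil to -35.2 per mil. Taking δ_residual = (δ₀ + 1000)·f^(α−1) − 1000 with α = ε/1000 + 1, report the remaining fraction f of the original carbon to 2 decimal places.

0.58

α − 1 = ε/1000 = 0.0339
(δ_res + 1000)/(δ₀ + 1000) = (-35.2 + 1000)/(-17.1 + 1000) = 964.8/982.9 = 0.981585
f = 0.981585^(1/0.0339) = exp(ln(0.981585)/0.0339) = exp(-0.01859/0.0339)
f = exp(-0.5483) = 0.5779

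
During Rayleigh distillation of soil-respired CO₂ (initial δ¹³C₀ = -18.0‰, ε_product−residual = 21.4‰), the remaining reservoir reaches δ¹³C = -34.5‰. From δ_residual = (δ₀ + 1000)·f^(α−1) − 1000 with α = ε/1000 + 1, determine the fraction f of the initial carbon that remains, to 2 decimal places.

0.45

α − 1 = ε/1000 = 0.0214
(δ_res + 1000)/(δ₀ + 1000) = (-34.5 + 1000)/(-18.0 + 1000) = 965.5/982.0 = 0.983198
f = 0.983198^(1/0.0214) = exp(ln(0.983198)/0.0214) = exp(-0.01695/0.0214)
f = exp(-0.7918) = 0.4530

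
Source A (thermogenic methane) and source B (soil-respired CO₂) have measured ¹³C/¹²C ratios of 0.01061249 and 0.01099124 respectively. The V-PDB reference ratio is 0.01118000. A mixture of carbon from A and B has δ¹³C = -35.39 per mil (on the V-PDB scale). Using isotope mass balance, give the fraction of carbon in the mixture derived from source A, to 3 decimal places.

0.546

δ_A = (0.01061249/0.01118000 − 1)×1000 = (0.949239 − 1)×1000 = -50.761 per mil
δ_B = (0.01099124/0.01118000 − 1)×1000 = (0.983116 − 1)×1000 = -16.884 per mil
f_A = (δ_mix − δ_B)/(δ_A − δ_B) = (-35.39 − (-16.884))/(-50.761 − (-16.884))
f_A = -18.506 / -33.877 = 0.5463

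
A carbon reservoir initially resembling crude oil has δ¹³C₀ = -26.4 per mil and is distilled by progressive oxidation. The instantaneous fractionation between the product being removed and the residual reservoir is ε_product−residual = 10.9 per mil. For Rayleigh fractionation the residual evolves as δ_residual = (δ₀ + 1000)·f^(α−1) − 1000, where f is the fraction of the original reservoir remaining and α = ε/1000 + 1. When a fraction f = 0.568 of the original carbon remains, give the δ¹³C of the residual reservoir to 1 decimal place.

-32.4 per mil

Rayleigh residual: δ_res = (δ₀ + 1000)·f^(α−1) − 1000
α = ε/1000 + 1 = 1.01090, so α − 1 = 0.01090
f^(α−1) = 0.568^(0.01090) = 0.993854
δ_res = (-26.4 + 1000) × 0.993854 − 1000 = 967.616 − 1000 = -32.38 per mil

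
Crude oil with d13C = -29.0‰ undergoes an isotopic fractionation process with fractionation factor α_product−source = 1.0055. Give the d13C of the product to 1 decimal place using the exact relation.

-23.7‰

δ_product = (δ_source + 1000)·α − 1000
δ_product = (-29.0 + 1000) × 1.0055 − 1000
δ_product = 976.341 − 1000 = -23.66‰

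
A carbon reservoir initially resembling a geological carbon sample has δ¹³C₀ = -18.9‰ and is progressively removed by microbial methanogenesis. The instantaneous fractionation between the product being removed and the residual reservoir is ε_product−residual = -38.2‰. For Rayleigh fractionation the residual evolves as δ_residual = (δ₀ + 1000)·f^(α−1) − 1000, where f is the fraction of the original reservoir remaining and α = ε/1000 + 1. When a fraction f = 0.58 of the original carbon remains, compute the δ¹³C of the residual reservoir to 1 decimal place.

1.7‰

Rayleigh residual: δ_res = (δ₀ + 1000)·f^(α−1) − 1000
α = ε/1000 + 1 = 0.96180, so α − 1 = -0.03820
f^(α−1) = 0.58^(-0.03820) = 1.021027
δ_res = (-18.9 + 1000) × 1.021027 − 1000 = 1001.729 − 1000 = 1.73‰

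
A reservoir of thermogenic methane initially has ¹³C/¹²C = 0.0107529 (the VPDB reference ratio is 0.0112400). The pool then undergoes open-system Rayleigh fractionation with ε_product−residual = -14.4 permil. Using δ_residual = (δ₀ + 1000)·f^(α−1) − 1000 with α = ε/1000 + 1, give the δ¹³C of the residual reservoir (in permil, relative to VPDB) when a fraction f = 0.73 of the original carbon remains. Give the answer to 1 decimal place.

δ₀ = (0.0107529/0.0112400 − 1)×1000 = (0.956664 − 1)×1000 = -43.336 permil
α − 1 = ε/1000 = -0.0144
f^(α−1) = 0.73^(-0.0144) = 1.004542
δ_res = (-43.336 + 1000) × 1.004542 − 1000 = 961.009 − 1000 = -38.99 permil

-39.0 permil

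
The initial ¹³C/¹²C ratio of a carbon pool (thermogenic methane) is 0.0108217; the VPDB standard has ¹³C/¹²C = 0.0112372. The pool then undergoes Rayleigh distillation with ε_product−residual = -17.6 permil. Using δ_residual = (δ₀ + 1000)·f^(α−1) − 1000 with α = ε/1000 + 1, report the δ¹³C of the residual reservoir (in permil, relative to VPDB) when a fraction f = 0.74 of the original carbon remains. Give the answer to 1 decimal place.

-31.9 permil

δ₀ = (0.0108217/0.0112372 − 1)×1000 = (0.963025 − 1)×1000 = -36.975 permil
α − 1 = ε/1000 = -0.0176
f^(α−1) = 0.74^(-0.0176) = 1.005314
δ_res = (-36.975 + 1000) × 1.005314 − 1000 = 968.142 − 1000 = -31.86 permil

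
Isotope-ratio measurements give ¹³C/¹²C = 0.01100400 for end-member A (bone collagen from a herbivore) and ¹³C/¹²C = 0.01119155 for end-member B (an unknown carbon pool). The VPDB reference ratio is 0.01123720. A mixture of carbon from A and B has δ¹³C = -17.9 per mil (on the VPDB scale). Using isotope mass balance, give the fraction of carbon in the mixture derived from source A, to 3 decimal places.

δ_A = (0.01100400/0.01123720 − 1)×1000 = (0.979247 − 1)×1000 = -20.753 per mil
δ_B = (0.01119155/0.01123720 − 1)×1000 = (0.995938 − 1)×1000 = -4.062 per mil
f_A = (δ_mix − δ_B)/(δ_A − δ_B) = (-17.9 − (-4.062))/(-20.753 − (-4.062))
f_A = -13.838 / -16.690 = 0.8291

0.829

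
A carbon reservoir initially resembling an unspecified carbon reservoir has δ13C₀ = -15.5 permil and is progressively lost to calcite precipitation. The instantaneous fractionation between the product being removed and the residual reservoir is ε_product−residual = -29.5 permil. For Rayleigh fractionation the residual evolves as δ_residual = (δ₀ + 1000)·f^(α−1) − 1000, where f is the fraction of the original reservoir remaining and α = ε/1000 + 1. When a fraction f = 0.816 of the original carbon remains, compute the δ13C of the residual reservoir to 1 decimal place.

-9.6 permil

Rayleigh residual: δ_res = (δ₀ + 1000)·f^(α−1) − 1000
α = ε/1000 + 1 = 0.97050, so α − 1 = -0.02950
f^(α−1) = 0.816^(-0.02950) = 1.006017
δ_res = (-15.5 + 1000) × 1.006017 − 1000 = 990.423 − 1000 = -9.58 permil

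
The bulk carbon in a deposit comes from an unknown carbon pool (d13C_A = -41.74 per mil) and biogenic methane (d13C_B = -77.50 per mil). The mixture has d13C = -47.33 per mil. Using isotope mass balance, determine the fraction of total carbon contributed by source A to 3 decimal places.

δ_mix = f_A·δ_A + (1 − f_A)·δ_B  ⇒  f_A = (δ_mix − δ_B)/(δ_A − δ_B)
f_A = (-47.33 − (-77.50)) / (-41.74 − (-77.50))
f_A = 30.17 / 35.76 = 0.8437

0.844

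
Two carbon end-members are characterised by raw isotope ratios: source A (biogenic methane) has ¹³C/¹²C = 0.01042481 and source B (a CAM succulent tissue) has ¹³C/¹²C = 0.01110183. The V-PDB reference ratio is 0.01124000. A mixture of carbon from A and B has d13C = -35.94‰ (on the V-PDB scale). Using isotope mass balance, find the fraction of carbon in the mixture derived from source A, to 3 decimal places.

0.393

δ_A = (0.01042481/0.01124000 − 1)×1000 = (0.927474 − 1)×1000 = -72.526‰
δ_B = (0.01110183/0.01124000 − 1)×1000 = (0.987707 − 1)×1000 = -12.293‰
f_A = (δ_mix − δ_B)/(δ_A − δ_B) = (-35.94 − (-12.293))/(-72.526 − (-12.293))
f_A = -23.647 / -60.233 = 0.3926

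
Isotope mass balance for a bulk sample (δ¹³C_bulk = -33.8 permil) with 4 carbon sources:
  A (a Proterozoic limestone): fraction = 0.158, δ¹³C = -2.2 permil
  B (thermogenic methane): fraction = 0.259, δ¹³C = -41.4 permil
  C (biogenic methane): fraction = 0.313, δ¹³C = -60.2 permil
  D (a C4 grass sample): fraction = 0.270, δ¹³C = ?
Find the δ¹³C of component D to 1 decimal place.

-14.4 permil

Isotope mass balance: δ_bulk = Σ fᵢ·δᵢ.
-33.8 = 0.158×(-2.2) + 0.259×(-41.4) + 0.313×(-60.2) + 0.270×δ_D
0.270·δ_D = -33.8 − (-29.913) = -3.887
δ_D = -3.887 / 0.270 = -14.40 permil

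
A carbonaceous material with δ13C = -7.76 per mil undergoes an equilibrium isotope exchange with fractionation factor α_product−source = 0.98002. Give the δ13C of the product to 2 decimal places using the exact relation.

δ_product = (δ_source + 1000)·α − 1000
δ_product = (-7.76 + 1000) × 0.98002 − 1000
δ_product = 972.415 − 1000 = -27.585 per mil

-27.58 per mil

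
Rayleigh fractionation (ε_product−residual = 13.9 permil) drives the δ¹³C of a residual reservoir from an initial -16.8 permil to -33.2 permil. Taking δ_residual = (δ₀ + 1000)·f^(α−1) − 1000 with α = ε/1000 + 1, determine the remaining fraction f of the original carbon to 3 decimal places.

0.298

α − 1 = ε/1000 = 0.0139
(δ_res + 1000)/(δ₀ + 1000) = (-33.2 + 1000)/(-16.8 + 1000) = 966.8/983.2 = 0.983320
f = 0.983320^(1/0.0139) = exp(ln(0.983320)/0.0139) = exp(-0.01682/0.0139)
f = exp(-1.2101) = 0.2982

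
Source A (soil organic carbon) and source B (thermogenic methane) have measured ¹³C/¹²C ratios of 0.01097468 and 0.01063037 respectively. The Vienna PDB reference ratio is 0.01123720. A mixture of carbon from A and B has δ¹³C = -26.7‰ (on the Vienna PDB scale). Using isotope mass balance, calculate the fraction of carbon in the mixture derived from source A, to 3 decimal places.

0.891

δ_A = (0.01097468/0.01123720 − 1)×1000 = (0.976638 − 1)×1000 = -23.362‰
δ_B = (0.01063037/0.01123720 − 1)×1000 = (0.945998 − 1)×1000 = -54.002‰
f_A = (δ_mix − δ_B)/(δ_A − δ_B) = (-26.7 − (-54.002))/(-23.362 − (-54.002))
f_A = 27.302 / 30.640 = 0.8910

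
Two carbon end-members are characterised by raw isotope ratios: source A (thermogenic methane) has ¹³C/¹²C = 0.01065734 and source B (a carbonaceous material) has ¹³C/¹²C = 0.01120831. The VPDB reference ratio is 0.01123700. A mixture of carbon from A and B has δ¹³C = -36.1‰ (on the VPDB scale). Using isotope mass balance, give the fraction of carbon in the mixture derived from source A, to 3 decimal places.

0.684

δ_A = (0.01065734/0.01123700 − 1)×1000 = (0.948415 − 1)×1000 = -51.585‰
δ_B = (0.01120831/0.01123700 − 1)×1000 = (0.997447 − 1)×1000 = -2.553‰
f_A = (δ_mix − δ_B)/(δ_A − δ_B) = (-36.1 − (-2.553))/(-51.585 − (-2.553))
f_A = -33.547 / -49.032 = 0.6842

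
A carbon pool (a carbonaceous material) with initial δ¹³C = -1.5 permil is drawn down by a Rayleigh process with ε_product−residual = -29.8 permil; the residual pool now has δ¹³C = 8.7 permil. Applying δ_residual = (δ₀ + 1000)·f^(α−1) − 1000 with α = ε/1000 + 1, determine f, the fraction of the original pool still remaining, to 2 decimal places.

α − 1 = ε/1000 = -0.0298
(δ_res + 1000)/(δ₀ + 1000) = (8.7 + 1000)/(-1.5 + 1000) = 1008.7/998.5 = 1.010215
f = 1.010215^(1/-0.0298) = exp(ln(1.010215)/-0.0298) = exp(0.01016/-0.0298)
f = exp(-0.3411) = 0.7110

0.71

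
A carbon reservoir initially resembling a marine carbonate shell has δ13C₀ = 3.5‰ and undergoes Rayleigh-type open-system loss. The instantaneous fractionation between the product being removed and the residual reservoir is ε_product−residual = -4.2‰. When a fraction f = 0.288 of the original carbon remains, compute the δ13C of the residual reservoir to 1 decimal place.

8.8‰

Rayleigh residual: δ_res = (δ₀ + 1000)·f^(α−1) − 1000
α = ε/1000 + 1 = 0.99580, so α − 1 = -0.00420
f^(α−1) = 0.288^(-0.00420) = 1.005242
δ_res = (3.5 + 1000) × 1.005242 − 1000 = 1008.760 − 1000 = 8.76‰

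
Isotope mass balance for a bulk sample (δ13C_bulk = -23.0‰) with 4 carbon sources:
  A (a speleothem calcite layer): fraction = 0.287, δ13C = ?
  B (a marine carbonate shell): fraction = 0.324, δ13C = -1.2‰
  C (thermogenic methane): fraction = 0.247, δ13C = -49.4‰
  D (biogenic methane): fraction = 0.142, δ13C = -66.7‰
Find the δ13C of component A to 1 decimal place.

Isotope mass balance: δ_bulk = Σ fᵢ·δᵢ.
-23.0 = 0.287×δ_A + 0.324×(-1.2) + 0.247×(-49.4) + 0.142×(-66.7)
0.287·δ_A = -23.0 − (-22.062) = -0.938
δ_A = -0.938 / 0.287 = -3.27‰

-3.3‰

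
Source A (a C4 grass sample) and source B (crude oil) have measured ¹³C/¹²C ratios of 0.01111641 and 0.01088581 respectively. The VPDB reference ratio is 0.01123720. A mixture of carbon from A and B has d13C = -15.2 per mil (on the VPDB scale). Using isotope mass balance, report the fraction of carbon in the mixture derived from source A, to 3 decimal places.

δ_A = (0.01111641/0.01123720 − 1)×1000 = (0.989251 − 1)×1000 = -10.749 per mil
δ_B = (0.01088581/0.01123720 − 1)×1000 = (0.968730 − 1)×1000 = -31.270 per mil
f_A = (δ_mix − δ_B)/(δ_A − δ_B) = (-15.2 − (-31.270))/(-10.749 − (-31.270))
f_A = 16.070 / 20.521 = 0.7831

0.783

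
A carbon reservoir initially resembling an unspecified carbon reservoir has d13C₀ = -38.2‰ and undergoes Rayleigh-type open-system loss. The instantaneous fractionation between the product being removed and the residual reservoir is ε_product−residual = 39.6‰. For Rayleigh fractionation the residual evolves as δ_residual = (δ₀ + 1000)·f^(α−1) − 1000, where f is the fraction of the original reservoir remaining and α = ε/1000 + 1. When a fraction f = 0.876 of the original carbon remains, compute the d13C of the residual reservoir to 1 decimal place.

-43.2‰

Rayleigh residual: δ_res = (δ₀ + 1000)·f^(α−1) − 1000
α = ε/1000 + 1 = 1.03960, so α − 1 = 0.03960
f^(α−1) = 0.876^(0.03960) = 0.994771
δ_res = (-38.2 + 1000) × 0.994771 − 1000 = 956.771 − 1000 = -43.23‰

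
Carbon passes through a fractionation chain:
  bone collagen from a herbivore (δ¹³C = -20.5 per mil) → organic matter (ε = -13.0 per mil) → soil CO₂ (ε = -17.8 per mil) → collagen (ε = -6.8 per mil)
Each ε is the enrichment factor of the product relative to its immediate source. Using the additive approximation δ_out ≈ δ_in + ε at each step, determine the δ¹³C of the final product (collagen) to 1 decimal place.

-58.1 per mil

step 1: δ ≈ -20.5 + (-13.0) = -33.5 per mil
step 2: δ ≈ -33.5 + (-17.8) = -51.3 per mil
step 3: δ ≈ -51.3 + (-6.8) = -58.1 per mil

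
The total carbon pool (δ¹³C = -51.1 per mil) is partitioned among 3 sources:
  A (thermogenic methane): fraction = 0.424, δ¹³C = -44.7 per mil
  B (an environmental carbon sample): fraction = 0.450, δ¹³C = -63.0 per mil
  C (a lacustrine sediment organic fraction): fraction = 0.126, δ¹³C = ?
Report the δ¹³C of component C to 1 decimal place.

-30.1 per mil

Isotope mass balance: δ_bulk = Σ fᵢ·δᵢ.
-51.1 = 0.424×(-44.7) + 0.450×(-63.0) + 0.126×δ_C
0.126·δ_C = -51.1 − (-47.303) = -3.797
δ_C = -3.797 / 0.126 = -30.14 per mil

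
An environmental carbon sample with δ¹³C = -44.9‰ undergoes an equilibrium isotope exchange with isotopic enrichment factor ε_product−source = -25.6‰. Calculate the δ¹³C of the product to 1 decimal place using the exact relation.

To first order, δ_product ≈ δ_source + ε = -70.5‰.
Exactly, δ_product = (δ_source + 1000)·(ε/1000 + 1) − 1000.
δ_product = (-44.9 + 1000) × (-25.6/1000 + 1) − 1000
δ_product = -69.35‰

-69.4‰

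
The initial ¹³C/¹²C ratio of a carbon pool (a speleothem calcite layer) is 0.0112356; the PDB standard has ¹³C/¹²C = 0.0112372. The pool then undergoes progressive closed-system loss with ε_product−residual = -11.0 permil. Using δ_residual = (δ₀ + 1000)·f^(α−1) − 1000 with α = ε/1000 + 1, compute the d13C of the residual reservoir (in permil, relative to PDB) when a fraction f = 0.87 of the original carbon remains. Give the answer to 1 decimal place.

δ₀ = (0.0112356/0.0112372 − 1)×1000 = (0.999858 − 1)×1000 = -0.142 permil
α − 1 = ε/1000 = -0.0110
f^(α−1) = 0.87^(-0.0110) = 1.001533
δ_res = (-0.142 + 1000) × 1.001533 − 1000 = 1001.390 − 1000 = 1.39 permil

1.4 permil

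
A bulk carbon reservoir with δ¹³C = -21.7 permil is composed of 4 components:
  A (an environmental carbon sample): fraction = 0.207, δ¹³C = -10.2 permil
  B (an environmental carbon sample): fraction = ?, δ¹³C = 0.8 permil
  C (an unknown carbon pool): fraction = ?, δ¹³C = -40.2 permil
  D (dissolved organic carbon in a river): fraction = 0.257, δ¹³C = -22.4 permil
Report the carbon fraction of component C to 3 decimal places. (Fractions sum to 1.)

Let f_C and f_B be the unknown fractions; fractions sum to 1 so f_C + f_B = 0.536.
Mass balance: Σ fᵢ·δᵢ = δ_bulk ⇒ f_C·(-40.2) + f_B·(0.8) = -21.7 − (-7.868) = -13.832
Substitute f_B = 0.536 − f_C:
f_C·(-40.2 − 0.8) = -13.832 − 0.536×(0.8) = -14.261
f_C = -14.261 / -41.0 = 0.3478

0.348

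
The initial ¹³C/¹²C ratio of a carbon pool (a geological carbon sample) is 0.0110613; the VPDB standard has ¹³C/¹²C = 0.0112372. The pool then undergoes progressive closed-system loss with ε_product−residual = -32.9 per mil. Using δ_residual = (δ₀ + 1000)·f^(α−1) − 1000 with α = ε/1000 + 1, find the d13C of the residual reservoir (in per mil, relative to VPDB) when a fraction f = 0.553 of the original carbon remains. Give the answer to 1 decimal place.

δ₀ = (0.0110613/0.0112372 − 1)×1000 = (0.984347 − 1)×1000 = -15.653 per mil
α − 1 = ε/1000 = -0.0329
f^(α−1) = 0.553^(-0.0329) = 1.019681
δ_res = (-15.653 + 1000) × 1.019681 − 1000 = 1003.720 − 1000 = 3.72 per mil

3.7 per mil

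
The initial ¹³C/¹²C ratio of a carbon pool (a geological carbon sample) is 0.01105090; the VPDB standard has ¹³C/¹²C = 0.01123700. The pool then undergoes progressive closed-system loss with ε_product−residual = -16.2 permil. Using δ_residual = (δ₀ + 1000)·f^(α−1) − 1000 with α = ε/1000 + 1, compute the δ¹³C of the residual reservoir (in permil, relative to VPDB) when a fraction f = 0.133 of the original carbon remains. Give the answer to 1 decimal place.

16.1 permil

δ₀ = (0.01105090/0.01123700 − 1)×1000 = (0.983439 − 1)×1000 = -16.561 permil
α − 1 = ε/1000 = -0.0162
f^(α−1) = 0.133^(-0.0162) = 1.033222
δ_res = (-16.561 + 1000) × 1.033222 − 1000 = 1016.110 − 1000 = 16.11 permil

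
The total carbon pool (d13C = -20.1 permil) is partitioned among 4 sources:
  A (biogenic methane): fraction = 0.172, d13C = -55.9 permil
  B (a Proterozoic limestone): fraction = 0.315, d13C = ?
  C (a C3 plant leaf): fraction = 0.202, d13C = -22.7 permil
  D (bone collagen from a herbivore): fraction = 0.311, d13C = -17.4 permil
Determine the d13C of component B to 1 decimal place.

-1.6 permil

Isotope mass balance: δ_bulk = Σ fᵢ·δᵢ.
-20.1 = 0.172×(-55.9) + 0.315×δ_B + 0.202×(-22.7) + 0.311×(-17.4)
0.315·δ_B = -20.1 − (-19.612) = -0.488
δ_B = -0.488 / 0.315 = -1.55 permil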